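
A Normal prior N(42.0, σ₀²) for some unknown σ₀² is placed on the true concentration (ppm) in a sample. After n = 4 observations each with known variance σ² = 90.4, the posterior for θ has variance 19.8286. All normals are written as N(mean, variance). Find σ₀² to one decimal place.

For the Normal–Normal model with known σ², precisions add: τ_n = τ₀ + n/σ².
So 1/σ₀² = 1/19.8286 − 4/90.4 = 0.050432 − 0.044248 = 0.006184.
Hence σ₀² = 1/0.006184 ≈ 161.7.

σ₀² = 161.7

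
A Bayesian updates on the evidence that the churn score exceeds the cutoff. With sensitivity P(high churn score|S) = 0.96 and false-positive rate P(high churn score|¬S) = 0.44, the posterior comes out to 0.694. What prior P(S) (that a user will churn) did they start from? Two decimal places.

Bayes' rule in odds form gives O(S|E) = O(S)·[P(E|S)/P(E|¬S)], hence O(S) = O(S|E)/LR.
Posterior odds = 0.694/(1−0.694) = 2.2680. LR = 0.96/0.44 = 2.1818.
Prior odds = 2.2680/2.1818 = 1.0395, so P(S) = 1.0395/(1+1.0395) ≈ 0.51.

P(S) = 0.51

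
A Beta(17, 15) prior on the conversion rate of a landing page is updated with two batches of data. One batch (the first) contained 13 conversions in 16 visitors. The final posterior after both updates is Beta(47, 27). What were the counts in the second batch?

17 conversions and 9 bounces

Sequential conjugate updates are equivalent to a single update on the pooled data, so total successes = posterior α − prior α and total failures = posterior β − prior β.
Total across both batches: 47−17=30 conversions, 27−15=12 bounces.
Subtract the first batch: 30−13=17 conversions and 12−3=9 bounces.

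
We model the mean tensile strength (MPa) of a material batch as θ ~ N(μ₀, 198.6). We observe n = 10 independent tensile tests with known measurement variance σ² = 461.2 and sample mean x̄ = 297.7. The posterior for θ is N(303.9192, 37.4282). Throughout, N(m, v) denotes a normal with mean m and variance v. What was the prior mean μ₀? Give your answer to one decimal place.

With known observation variance, the Normal–Normal posterior has precision τ_n = τ₀ + n/σ² and mean μ_n = (τ₀μ₀ + (n/σ²)x̄)/τ_n.
Here τ₀ = 1/198.6 = 0.005035 and τ_data = 10/461.2 = 0.021683, so τ_n = 0.026718.
Rearranging for μ₀: μ₀ = (μ_n·τ_n − τ_data·x̄)/τ₀ = (303.9192·0.026718 − 0.021683·297.7) / 0.005035 = 1.665084/0.005035 ≈ 330.7.

μ₀ = 330.7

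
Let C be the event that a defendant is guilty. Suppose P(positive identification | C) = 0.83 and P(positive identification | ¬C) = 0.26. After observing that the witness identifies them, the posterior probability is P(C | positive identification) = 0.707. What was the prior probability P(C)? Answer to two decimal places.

In odds form, posterior odds = prior odds × likelihood ratio, so prior odds = posterior odds ÷ LR.
Posterior odds = 0.707/(1−0.707) = 2.4130. LR = 0.83/0.26 = 3.1923.
Prior odds = 2.4130/3.1923 = 0.7559, so P(C) = 0.7559/(1+0.7559) ≈ 0.43.

P(C) = 0.43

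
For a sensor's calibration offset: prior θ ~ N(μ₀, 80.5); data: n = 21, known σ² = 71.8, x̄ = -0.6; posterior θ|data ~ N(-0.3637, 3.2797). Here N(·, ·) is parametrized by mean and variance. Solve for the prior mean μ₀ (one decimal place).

μ₀ = 5.2

With known observation variance, the Normal–Normal posterior has precision τ_n = τ₀ + n/σ² and mean μ_n = (τ₀μ₀ + (n/σ²)x̄)/τ_n.
Here τ₀ = 1/80.5 = 0.012422 and τ_data = 21/71.8 = 0.292479, so τ_n = 0.304901.
Rearranging for μ₀: μ₀ = (μ_n·τ_n − τ_data·x̄)/τ₀ = (-0.3637·0.304901 − 0.292479·-0.6) / 0.012422 = 0.064595/0.012422 ≈ 5.2.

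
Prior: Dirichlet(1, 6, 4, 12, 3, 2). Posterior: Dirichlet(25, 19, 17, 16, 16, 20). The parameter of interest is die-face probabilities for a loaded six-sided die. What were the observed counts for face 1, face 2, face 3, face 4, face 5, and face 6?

counts (24, 13, 13, 4, 13, 18)

For a Dirichlet(α) prior with multinomial counts c, the posterior is Dirichlet(α + c) componentwise.
Counts are posterior − prior componentwise: 25−1=24, 19−6=13, 17−4=13, 16−12=4, 16−3=13, 20−2=18.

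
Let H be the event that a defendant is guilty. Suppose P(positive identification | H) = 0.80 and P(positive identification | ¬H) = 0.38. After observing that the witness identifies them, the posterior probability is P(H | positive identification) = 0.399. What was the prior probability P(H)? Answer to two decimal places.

Bayes' rule in odds form gives O(H|E) = O(H)·[P(E|H)/P(E|¬H)], hence O(H) = O(H|E)/LR.
Posterior odds = 0.399/(1−0.399) = 0.6639. LR = 0.80/0.38 = 2.1053.
Prior odds = 0.6639/2.1053 = 0.3153, so P(H) = 0.3153/(1+0.3153) ≈ 0.24.

P(H) = 0.24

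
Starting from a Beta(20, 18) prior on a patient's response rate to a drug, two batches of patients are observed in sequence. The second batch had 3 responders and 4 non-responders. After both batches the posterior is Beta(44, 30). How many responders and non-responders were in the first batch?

21 responders and 8 non-responders

Sequential conjugate updates are equivalent to a single update on the pooled data, so total successes = posterior α − prior α and total failures = posterior β − prior β.
Total across both batches: 44−20=24 responders, 30−18=12 non-responders.
Subtract the second batch: 24−3=21 responders and 12−4=8 non-responders.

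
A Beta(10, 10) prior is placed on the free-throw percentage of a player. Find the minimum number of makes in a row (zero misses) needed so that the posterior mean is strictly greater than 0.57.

k = 4

After k makes and 0 misses the posterior is Beta(10+k, 10), with mean (10+k)/(10+10+k).
Set (10+k)/(20+k) > 0.57 and solve: k > (0.57·20 − 10)/(1 − 0.57) = 3.256.
The smallest integer exceeding 3.256 is 4, and checking k=4: (14)/(24) = 0.5833 > 0.57.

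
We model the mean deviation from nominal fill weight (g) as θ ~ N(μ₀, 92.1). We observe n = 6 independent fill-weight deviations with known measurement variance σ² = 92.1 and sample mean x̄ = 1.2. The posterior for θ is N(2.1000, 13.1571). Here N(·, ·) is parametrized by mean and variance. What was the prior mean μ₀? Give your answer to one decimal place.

μ₀ = 7.5

With known observation variance, the Normal–Normal posterior has precision τ_n = τ₀ + n/σ² and mean μ_n = (τ₀μ₀ + (n/σ²)x̄)/τ_n.
Here τ₀ = 1/92.1 = 0.010858 and τ_data = 6/92.1 = 0.065147, so τ_n = 0.076005.
Rearranging for μ₀: μ₀ = (μ_n·τ_n − τ_data·x̄)/τ₀ = (2.1000·0.076005 − 0.065147·1.2) / 0.010858 = 0.081434/0.010858 ≈ 7.5.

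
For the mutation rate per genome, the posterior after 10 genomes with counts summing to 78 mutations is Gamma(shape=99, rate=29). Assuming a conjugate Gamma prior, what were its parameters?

Gamma–Poisson conjugacy: posterior shape = α + Σxᵢ, posterior rate = β + n.
So α = 99 − 78 = 21 and β = 29 − 10 = 19.

Gamma(shape=21, rate=19)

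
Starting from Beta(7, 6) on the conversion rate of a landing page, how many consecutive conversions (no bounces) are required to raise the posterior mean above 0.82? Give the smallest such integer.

k = 21

After k conversions and 0 bounces the posterior is Beta(7+k, 6), with mean (7+k)/(7+6+k).
Set (7+k)/(13+k) > 0.82 and solve: k > (0.82·13 − 7)/(1 − 0.82) = 20.333.
The smallest integer exceeding 20.333 is 21.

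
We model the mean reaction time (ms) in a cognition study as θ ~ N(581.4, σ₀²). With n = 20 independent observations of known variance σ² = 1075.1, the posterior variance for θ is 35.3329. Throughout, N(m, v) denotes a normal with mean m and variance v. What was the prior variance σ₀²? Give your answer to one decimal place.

For the Normal–Normal model with known σ², precisions add: τ_n = τ₀ + n/σ².
So 1/σ₀² = 1/35.3329 − 20/1075.1 = 0.028302 − 0.018603 = 0.009699.
Hence σ₀² = 1/0.009699 ≈ 103.1.

σ₀² = 103.1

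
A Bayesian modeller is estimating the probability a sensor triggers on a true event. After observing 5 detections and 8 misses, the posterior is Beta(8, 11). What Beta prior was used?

A Beta(α, β) prior with s successes and f failures in binomial data gives a Beta(α+s, β+f) posterior.
Subtract the data counts: 8−5=3, 11−8=3.

Beta(3, 3)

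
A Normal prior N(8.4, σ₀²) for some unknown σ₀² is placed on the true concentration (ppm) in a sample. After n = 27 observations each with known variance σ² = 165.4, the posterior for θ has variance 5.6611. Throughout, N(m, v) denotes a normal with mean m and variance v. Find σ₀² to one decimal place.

σ₀² = 74.6

Posterior precision equals prior precision plus data precision: 1/σ_n² = 1/σ₀² + n/σ².
So 1/σ₀² = 1/5.6611 − 27/165.4 = 0.176644 − 0.163241 = 0.013403.
Hence σ₀² = 1/0.013403 ≈ 74.6.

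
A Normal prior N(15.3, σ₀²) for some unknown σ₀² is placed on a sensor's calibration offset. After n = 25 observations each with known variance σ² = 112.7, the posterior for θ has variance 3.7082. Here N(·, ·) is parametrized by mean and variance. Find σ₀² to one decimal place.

σ₀² = 20.9

For the Normal–Normal model with known σ², precisions add: τ_n = τ₀ + n/σ².
So 1/σ₀² = 1/3.7082 − 25/112.7 = 0.269673 − 0.221828 = 0.047845.
Hence σ₀² = 1/0.047845 ≈ 20.9.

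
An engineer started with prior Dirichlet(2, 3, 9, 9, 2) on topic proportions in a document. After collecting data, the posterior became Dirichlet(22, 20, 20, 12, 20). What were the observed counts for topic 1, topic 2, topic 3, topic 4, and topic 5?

counts (20, 17, 11, 3, 18)

For a Dirichlet(α) prior with multinomial counts c, the posterior is Dirichlet(α + c) componentwise.
Counts are posterior − prior componentwise: 22−2=20, 20−3=17, 20−9=11, 12−9=3, 20−2=18.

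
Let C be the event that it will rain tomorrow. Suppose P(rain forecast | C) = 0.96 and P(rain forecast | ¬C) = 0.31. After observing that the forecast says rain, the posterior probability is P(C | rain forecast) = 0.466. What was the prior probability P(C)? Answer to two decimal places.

P(C) = 0.22

Bayes' rule in odds form gives O(C|E) = O(C)·[P(E|C)/P(E|¬C)], hence O(C) = O(C|E)/LR.
Posterior odds = 0.466/(1−0.466) = 0.8727. LR = 0.96/0.31 = 3.0968.
Prior odds = 0.8727/3.0968 = 0.2818, so P(C) = 0.2818/(1+0.2818) ≈ 0.22.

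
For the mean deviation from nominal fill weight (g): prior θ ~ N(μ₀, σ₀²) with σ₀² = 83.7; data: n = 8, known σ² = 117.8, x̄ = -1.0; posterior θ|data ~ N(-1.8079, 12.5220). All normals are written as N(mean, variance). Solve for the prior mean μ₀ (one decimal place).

With known observation variance, the Normal–Normal posterior has precision τ_n = τ₀ + n/σ² and mean μ_n = (τ₀μ₀ + (n/σ²)x̄)/τ_n.
Here τ₀ = 1/83.7 = 0.011947 and τ_data = 8/117.8 = 0.067912, so τ_n = 0.079859.
Rearranging for μ₀: μ₀ = (μ_n·τ_n − τ_data·x̄)/τ₀ = (-1.8079·0.079859 − 0.067912·-1.0) / 0.011947 = -0.076465/0.011947 ≈ -6.4.

μ₀ = -6.4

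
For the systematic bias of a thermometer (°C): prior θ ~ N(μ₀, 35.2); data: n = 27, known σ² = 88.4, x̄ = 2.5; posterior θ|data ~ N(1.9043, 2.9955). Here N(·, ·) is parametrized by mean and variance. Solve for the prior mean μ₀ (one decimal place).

μ₀ = -4.5

The posterior mean is a precision-weighted average: μ_n = (τ₀μ₀ + τ_data·x̄)/(τ₀+τ_data), with τ₀=1/σ₀² and τ_data=n/σ².
Here τ₀ = 1/35.2 = 0.028409 and τ_data = 27/88.4 = 0.305430, so τ_n = 0.333839.
Rearranging for μ₀: μ₀ = (μ_n·τ_n − τ_data·x̄)/τ₀ = (1.9043·0.333839 − 0.305430·2.5) / 0.028409 = -0.127845/0.028409 ≈ -4.5.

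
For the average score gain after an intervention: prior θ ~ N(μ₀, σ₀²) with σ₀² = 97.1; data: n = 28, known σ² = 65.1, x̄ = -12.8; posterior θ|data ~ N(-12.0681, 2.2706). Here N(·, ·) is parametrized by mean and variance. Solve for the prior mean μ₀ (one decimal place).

μ₀ = 18.5

The posterior mean is a precision-weighted average: μ_n = (τ₀μ₀ + τ_data·x̄)/(τ₀+τ_data), with τ₀=1/σ₀² and τ_data=n/σ².
Here τ₀ = 1/97.1 = 0.010299 and τ_data = 28/65.1 = 0.430108, so τ_n = 0.440407.
Rearranging for μ₀: μ₀ = (μ_n·τ_n − τ_data·x̄)/τ₀ = (-12.0681·0.440407 − 0.430108·-12.8) / 0.010299 = 0.190507/0.010299 ≈ 18.5.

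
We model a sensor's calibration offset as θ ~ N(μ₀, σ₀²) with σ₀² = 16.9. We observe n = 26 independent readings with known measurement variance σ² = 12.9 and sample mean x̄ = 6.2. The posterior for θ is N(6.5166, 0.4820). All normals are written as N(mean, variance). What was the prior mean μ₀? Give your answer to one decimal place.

μ₀ = 17.3

With known observation variance, the Normal–Normal posterior has precision τ_n = τ₀ + n/σ² and mean μ_n = (τ₀μ₀ + (n/σ²)x̄)/τ_n.
Here τ₀ = 1/16.9 = 0.059172 and τ_data = 26/12.9 = 2.015504, so τ_n = 2.074676.
Rearranging for μ₀: μ₀ = (μ_n·τ_n − τ_data·x̄)/τ₀ = (6.5166·2.074676 − 2.015504·6.2) / 0.059172 = 1.023709/0.059172 ≈ 17.3.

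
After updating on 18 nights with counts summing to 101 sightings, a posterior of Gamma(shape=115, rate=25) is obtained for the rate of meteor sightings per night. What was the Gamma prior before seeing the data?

Gamma–Poisson conjugacy: posterior shape = α + Σxᵢ, posterior rate = β + n.
So α = 115 − 101 = 14 and β = 25 − 18 = 7.

Gamma(shape=14, rate=7)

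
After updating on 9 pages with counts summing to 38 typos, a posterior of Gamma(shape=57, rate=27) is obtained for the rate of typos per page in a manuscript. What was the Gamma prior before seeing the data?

A Gamma(α, β) prior (rate parametrization) on a Poisson rate with n observations summing to S gives posterior Gamma(α+S, β+n).
So α = 57 − 38 = 19 and β = 27 − 9 = 18.

Gamma(shape=19, rate=18)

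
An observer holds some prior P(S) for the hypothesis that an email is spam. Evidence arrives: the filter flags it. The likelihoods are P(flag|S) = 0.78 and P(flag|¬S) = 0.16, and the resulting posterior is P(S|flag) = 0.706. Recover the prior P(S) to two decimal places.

P(S) = 0.33

In odds form, posterior odds = prior odds × likelihood ratio, so prior odds = posterior odds ÷ LR.
Posterior odds = 0.706/(1−0.706) = 2.4014. LR = 0.78/0.16 = 4.8750.
Prior odds = 2.4014/4.8750 = 0.4926, so P(S) = 0.4926/(1+0.4926) ≈ 0.33.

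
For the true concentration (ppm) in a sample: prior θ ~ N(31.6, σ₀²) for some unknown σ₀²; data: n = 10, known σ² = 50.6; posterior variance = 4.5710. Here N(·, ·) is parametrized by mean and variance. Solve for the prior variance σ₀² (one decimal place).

σ₀² = 47.3

For the Normal–Normal model with known σ², precisions add: τ_n = τ₀ + n/σ².
So 1/σ₀² = 1/4.5710 − 10/50.6 = 0.218771 − 0.197628 = 0.021143.
Hence σ₀² = 1/0.021143 ≈ 47.3.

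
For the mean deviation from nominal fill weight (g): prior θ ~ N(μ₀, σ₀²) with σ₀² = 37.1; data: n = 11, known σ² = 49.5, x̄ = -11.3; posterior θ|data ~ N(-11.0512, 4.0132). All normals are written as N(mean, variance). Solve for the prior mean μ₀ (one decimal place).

μ₀ = -9.0

The posterior mean is a precision-weighted average: μ_n = (τ₀μ₀ + τ_data·x̄)/(τ₀+τ_data), with τ₀=1/σ₀² and τ_data=n/σ².
Here τ₀ = 1/37.1 = 0.026954 and τ_data = 11/49.5 = 0.222222, so τ_n = 0.249176.
Rearranging for μ₀: μ₀ = (μ_n·τ_n − τ_data·x̄)/τ₀ = (-11.0512·0.249176 − 0.222222·-11.3) / 0.026954 = -0.242585/0.026954 ≈ -9.0.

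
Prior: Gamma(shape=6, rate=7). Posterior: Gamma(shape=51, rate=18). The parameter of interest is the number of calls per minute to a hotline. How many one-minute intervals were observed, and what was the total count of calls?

A Gamma(α, β) prior (rate parametrization) on a Poisson rate with n observations summing to S gives posterior Gamma(α+S, β+n).
Matching: Σxᵢ = 51 − 6 = 45 and n = 18 − 7 = 11.

n = 11 one-minute intervals with total 45 calls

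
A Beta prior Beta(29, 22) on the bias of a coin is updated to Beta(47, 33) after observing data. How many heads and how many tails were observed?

18 heads and 11 tails

Beta is conjugate to the binomial likelihood: posterior = Beta(α+s, β+f).
Match parameters: s=47−29=18, f=33−22=11.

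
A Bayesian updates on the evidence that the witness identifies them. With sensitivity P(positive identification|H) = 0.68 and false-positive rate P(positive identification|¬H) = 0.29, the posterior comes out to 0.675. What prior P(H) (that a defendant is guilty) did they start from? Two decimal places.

P(H) = 0.47

Bayes' rule in odds form gives O(H|E) = O(H)·[P(E|H)/P(E|¬H)], hence O(H) = O(H|E)/LR.
Posterior odds = 0.675/(1−0.675) = 2.0769. LR = 0.68/0.29 = 2.3448.
Prior odds = 2.0769/2.3448 = 0.8857, so P(H) = 0.8857/(1+0.8857) ≈ 0.47.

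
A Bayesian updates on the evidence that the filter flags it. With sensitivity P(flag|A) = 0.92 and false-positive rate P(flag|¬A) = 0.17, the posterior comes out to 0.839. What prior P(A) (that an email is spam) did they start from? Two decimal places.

P(A) = 0.49

Bayes' rule in odds form gives O(A|E) = O(A)·[P(E|A)/P(E|¬A)], hence O(A) = O(A|E)/LR.
Posterior odds = 0.839/(1−0.839) = 5.2112. LR = 0.92/0.17 = 5.4118.
Prior odds = 5.2112/5.4118 = 0.9629, so P(A) = 0.9629/(1+0.9629) ≈ 0.49.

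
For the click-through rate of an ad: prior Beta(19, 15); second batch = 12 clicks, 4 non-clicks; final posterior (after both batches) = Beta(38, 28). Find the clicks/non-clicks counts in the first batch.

7 clicks and 9 non-clicks

Because Beta–binomial updating is additive in the counts, the combined data contributed (α_post−α_prior, β_post−β_prior) successes and failures.
Total across both batches: 38−19=19 clicks, 28−15=13 non-clicks.
Subtract the second batch: 19−12=7 clicks and 13−4=9 non-clicks.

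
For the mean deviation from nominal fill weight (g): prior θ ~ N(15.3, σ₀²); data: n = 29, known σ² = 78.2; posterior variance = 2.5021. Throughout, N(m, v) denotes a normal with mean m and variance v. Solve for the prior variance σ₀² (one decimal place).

σ₀² = 34.7

For the Normal–Normal model with known σ², precisions add: τ_n = τ₀ + n/σ².
So 1/σ₀² = 1/2.5021 − 29/78.2 = 0.399664 − 0.370844 = 0.028820.
Hence σ₀² = 1/0.028820 ≈ 34.7.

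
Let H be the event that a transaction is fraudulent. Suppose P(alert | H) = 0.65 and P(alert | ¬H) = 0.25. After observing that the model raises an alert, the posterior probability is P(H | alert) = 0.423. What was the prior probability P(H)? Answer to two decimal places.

Bayes' rule in odds form gives O(H|E) = O(H)·[P(E|H)/P(E|¬H)], hence O(H) = O(H|E)/LR.
Posterior odds = 0.423/(1−0.423) = 0.7331. LR = 0.65/0.25 = 2.6000.
Prior odds = 0.7331/2.6000 = 0.2820, so P(H) = 0.2820/(1+0.2820) ≈ 0.22.

P(H) = 0.22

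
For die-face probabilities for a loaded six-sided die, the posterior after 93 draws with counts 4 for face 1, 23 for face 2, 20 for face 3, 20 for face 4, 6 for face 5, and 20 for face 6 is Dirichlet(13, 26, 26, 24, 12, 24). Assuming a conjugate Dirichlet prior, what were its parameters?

For a Dirichlet(α) prior with multinomial counts c, the posterior is Dirichlet(α + c) componentwise.
Subtract each count from the matching posterior parameter: 13−4=9, 26−23=3, 26−20=6, 24−20=4, 12−6=6, 24−20=4.

Dirichlet(9, 3, 6, 4, 6, 4)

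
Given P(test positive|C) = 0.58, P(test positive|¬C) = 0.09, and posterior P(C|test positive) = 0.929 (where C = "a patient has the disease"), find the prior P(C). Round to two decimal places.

In odds form, posterior odds = prior odds × likelihood ratio, so prior odds = posterior odds ÷ LR.
Posterior odds = 0.929/(1−0.929) = 13.0845. LR = 0.58/0.09 = 6.4444.
Prior odds = 13.0845/6.4444 = 2.0304, so P(C) = 2.0304/(1+2.0304) ≈ 0.67.

P(C) = 0.67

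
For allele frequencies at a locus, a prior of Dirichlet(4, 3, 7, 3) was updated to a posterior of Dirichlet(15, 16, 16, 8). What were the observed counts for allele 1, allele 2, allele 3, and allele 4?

For a Dirichlet(α) prior with multinomial counts c, the posterior is Dirichlet(α + c) componentwise.
Counts are posterior − prior componentwise: 15−4=11, 16−3=13, 16−7=9, 8−3=5.

counts (11, 13, 9, 5)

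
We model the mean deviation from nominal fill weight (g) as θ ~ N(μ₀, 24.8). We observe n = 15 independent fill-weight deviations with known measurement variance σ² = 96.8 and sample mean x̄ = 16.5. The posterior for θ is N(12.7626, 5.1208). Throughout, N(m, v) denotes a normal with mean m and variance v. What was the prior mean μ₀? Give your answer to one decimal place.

μ₀ = -1.6

With known observation variance, the Normal–Normal posterior has precision τ_n = τ₀ + n/σ² and mean μ_n = (τ₀μ₀ + (n/σ²)x̄)/τ_n.
Here τ₀ = 1/24.8 = 0.040323 and τ_data = 15/96.8 = 0.154959, so τ_n = 0.195282.
Rearranging for μ₀: μ₀ = (μ_n·τ_n − τ_data·x̄)/τ₀ = (12.7626·0.195282 − 0.154959·16.5) / 0.040323 = -0.064517/0.040323 ≈ -1.6.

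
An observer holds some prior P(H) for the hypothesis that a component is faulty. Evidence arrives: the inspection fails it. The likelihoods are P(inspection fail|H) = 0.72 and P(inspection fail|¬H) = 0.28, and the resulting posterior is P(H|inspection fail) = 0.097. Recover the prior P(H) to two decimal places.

P(H) = 0.04

In odds form, posterior odds = prior odds × likelihood ratio, so prior odds = posterior odds ÷ LR.
Posterior odds = 0.097/(1−0.097) = 0.1074. LR = 0.72/0.28 = 2.5714.
Prior odds = 0.1074/2.5714 = 0.0418, so P(H) = 0.0418/(1+0.0418) ≈ 0.04.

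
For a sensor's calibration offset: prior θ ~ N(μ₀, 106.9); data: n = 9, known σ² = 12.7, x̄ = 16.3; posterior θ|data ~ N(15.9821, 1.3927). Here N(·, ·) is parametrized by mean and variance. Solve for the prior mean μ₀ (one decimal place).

The posterior mean is a precision-weighted average: μ_n = (τ₀μ₀ + τ_data·x̄)/(τ₀+τ_data), with τ₀=1/σ₀² and τ_data=n/σ².
Here τ₀ = 1/106.9 = 0.009355 and τ_data = 9/12.7 = 0.708661, so τ_n = 0.718016.
Rearranging for μ₀: μ₀ = (μ_n·τ_n − τ_data·x̄)/τ₀ = (15.9821·0.718016 − 0.708661·16.3) / 0.009355 = -0.075771/0.009355 ≈ -8.1.

μ₀ = -8.1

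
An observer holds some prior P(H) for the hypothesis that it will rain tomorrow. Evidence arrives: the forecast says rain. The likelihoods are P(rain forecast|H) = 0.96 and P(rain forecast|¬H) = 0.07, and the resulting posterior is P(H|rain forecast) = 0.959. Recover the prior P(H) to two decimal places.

In odds form, posterior odds = prior odds × likelihood ratio, so prior odds = posterior odds ÷ LR.
Posterior odds = 0.959/(1−0.959) = 23.3902. LR = 0.96/0.07 = 13.7143.
Prior odds = 23.3902/13.7143 = 1.7055, so P(H) = 1.7055/(1+1.7055) ≈ 0.63.

P(H) = 0.63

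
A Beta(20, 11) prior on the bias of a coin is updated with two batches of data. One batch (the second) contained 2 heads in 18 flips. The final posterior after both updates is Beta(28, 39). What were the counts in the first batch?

Because Beta–binomial updating is additive in the counts, the combined data contributed (α_post−α_prior, β_post−β_prior) successes and failures.
Total across both batches: 28−20=8 heads, 39−11=28 tails.
Subtract the second batch: 8−2=6 heads and 28−16=12 tails.

6 heads and 12 tails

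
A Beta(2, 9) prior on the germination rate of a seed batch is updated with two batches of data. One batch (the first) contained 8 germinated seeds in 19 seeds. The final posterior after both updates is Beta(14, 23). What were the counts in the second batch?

Because Beta–binomial updating is additive in the counts, the combined data contributed (α_post−α_prior, β_post−β_prior) successes and failures.
Total across both batches: 14−2=12 germinated seeds, 23−9=14 non-germinating seeds.
Subtract the first batch: 12−8=4 germinated seeds and 14−11=3 non-germinating seeds.

4 germinated seeds and 3 non-germinating seeds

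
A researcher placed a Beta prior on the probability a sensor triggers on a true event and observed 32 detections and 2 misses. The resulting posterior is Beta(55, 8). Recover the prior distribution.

Beta(23, 6)

A Beta(a, b) prior with s successes and f failures in binomial data gives a Beta(a+s, b+f) posterior.
So a = 55 − 32 = 23 and b = 8 − 2 = 6.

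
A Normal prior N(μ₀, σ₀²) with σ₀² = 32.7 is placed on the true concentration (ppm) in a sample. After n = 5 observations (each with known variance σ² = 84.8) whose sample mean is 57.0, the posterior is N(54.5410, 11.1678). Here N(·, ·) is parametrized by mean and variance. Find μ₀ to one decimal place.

With known observation variance, the Normal–Normal posterior has precision τ_n = τ₀ + n/σ² and mean μ_n = (τ₀μ₀ + (n/σ²)x̄)/τ_n.
Here τ₀ = 1/32.7 = 0.030581 and τ_data = 5/84.8 = 0.058962, so τ_n = 0.089543.
Rearranging for μ₀: μ₀ = (μ_n·τ_n − τ_data·x̄)/τ₀ = (54.5410·0.089543 − 0.058962·57.0) / 0.030581 = 1.522931/0.030581 ≈ 49.8.

μ₀ = 49.8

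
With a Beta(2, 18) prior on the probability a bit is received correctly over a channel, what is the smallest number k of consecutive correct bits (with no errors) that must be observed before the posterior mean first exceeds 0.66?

After k correct bits and 0 errors the posterior is Beta(2+k, 18), with mean (2+k)/(2+18+k).
Set (2+k)/(20+k) > 0.66 and solve: k > (0.66·20 − 2)/(1 − 0.66) = 32.941.
The smallest integer exceeding 32.941 is 33, and checking k=33: (35)/(53) = 0.6604 > 0.66.

k = 33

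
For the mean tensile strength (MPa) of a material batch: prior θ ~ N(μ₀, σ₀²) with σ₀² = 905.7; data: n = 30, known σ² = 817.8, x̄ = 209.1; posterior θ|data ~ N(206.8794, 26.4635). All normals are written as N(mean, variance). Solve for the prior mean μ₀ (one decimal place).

With known observation variance, the Normal–Normal posterior has precision τ_n = τ₀ + n/σ² and mean μ_n = (τ₀μ₀ + (n/σ²)x̄)/τ_n.
Here τ₀ = 1/905.7 = 0.001104 and τ_data = 30/817.8 = 0.036684, so τ_n = 0.037788.
Rearranging for μ₀: μ₀ = (μ_n·τ_n − τ_data·x̄)/τ₀ = (206.8794·0.037788 − 0.036684·209.1) / 0.001104 = 0.146934/0.001104 ≈ 133.1.

μ₀ = 133.1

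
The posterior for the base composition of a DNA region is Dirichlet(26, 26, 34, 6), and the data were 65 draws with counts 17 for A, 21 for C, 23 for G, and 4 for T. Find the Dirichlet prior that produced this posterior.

Dirichlet(9, 5, 11, 2)

For a Dirichlet(α) prior with multinomial counts c, the posterior is Dirichlet(α + c) componentwise.
Subtract each count from the matching posterior parameter: 26−17=9, 26−21=5, 34−23=11, 6−4=2.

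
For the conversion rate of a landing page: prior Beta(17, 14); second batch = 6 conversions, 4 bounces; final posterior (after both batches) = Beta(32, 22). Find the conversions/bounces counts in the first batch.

9 conversions and 4 bounces

Because Beta–binomial updating is additive in the counts, the combined data contributed (α_post−α_prior, β_post−β_prior) successes and failures.
Total across both batches: 32−17=15 conversions, 22−14=8 bounces.
Subtract the second batch: 15−6=9 conversions and 8−4=4 bounces.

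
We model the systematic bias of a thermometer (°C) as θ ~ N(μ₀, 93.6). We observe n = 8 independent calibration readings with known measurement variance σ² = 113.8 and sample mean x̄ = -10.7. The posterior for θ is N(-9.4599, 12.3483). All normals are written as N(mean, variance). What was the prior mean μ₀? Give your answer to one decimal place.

With known observation variance, the Normal–Normal posterior has precision τ_n = τ₀ + n/σ² and mean μ_n = (τ₀μ₀ + (n/σ²)x̄)/τ_n.
Here τ₀ = 1/93.6 = 0.010684 and τ_data = 8/113.8 = 0.070299, so τ_n = 0.080983.
Rearranging for μ₀: μ₀ = (μ_n·τ_n − τ_data·x̄)/τ₀ = (-9.4599·0.080983 − 0.070299·-10.7) / 0.010684 = -0.013892/0.010684 ≈ -1.3.

μ₀ = -1.3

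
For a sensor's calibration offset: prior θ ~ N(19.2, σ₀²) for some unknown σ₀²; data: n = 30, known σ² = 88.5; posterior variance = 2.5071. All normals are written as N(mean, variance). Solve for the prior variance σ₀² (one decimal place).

σ₀² = 16.7

Posterior precision equals prior precision plus data precision: 1/σ_n² = 1/σ₀² + n/σ².
So 1/σ₀² = 1/2.5071 − 30/88.5 = 0.398867 − 0.338983 = 0.059884.
Hence σ₀² = 1/0.059884 ≈ 16.7.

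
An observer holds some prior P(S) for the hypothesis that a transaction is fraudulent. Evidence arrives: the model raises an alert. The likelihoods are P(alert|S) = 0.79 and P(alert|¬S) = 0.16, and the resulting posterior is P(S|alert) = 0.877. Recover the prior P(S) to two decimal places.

P(S) = 0.59

Bayes' rule in odds form gives O(S|E) = O(S)·[P(E|S)/P(E|¬S)], hence O(S) = O(S|E)/LR.
Posterior odds = 0.877/(1−0.877) = 7.1301. LR = 0.79/0.16 = 4.9375.
Prior odds = 7.1301/4.9375 = 1.4441, so P(S) = 1.4441/(1+1.4441) ≈ 0.59.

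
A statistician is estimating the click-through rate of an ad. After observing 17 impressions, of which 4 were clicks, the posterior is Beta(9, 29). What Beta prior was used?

Beta(5, 16)

Beta is conjugate to the binomial likelihood: posterior = Beta(a+s, b+f).
Subtract the data counts: 9−4=5, 29−13=16.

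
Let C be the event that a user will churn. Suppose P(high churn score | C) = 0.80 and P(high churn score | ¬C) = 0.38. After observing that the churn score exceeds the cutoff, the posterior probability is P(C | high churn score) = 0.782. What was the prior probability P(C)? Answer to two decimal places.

Bayes' rule in odds form gives O(C|E) = O(C)·[P(E|C)/P(E|¬C)], hence O(C) = O(C|E)/LR.
Posterior odds = 0.782/(1−0.782) = 3.5872. LR = 0.80/0.38 = 2.1053.
Prior odds = 3.5872/2.1053 = 1.7039, so P(C) = 1.7039/(1+1.7039) ≈ 0.63.

P(C) = 0.63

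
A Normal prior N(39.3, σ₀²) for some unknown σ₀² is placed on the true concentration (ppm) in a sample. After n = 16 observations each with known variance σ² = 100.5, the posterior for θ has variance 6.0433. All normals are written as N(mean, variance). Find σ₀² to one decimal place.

Posterior precision equals prior precision plus data precision: 1/σ_n² = 1/σ₀² + n/σ².
So 1/σ₀² = 1/6.0433 − 16/100.5 = 0.165473 − 0.159204 = 0.006269.
Hence σ₀² = 1/0.006269 ≈ 159.5.

σ₀² = 159.5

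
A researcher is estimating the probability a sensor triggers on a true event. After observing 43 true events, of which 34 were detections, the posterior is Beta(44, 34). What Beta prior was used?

Beta is conjugate to the binomial likelihood: posterior = Beta(a+s, b+f).
So a = 44 − 34 = 10 and b = 34 − 9 = 25.

Beta(10, 25)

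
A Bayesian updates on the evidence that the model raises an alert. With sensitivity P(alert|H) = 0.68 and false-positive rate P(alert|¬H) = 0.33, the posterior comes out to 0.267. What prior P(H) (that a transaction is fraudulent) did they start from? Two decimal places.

P(H) = 0.15

In odds form, posterior odds = prior odds × likelihood ratio, so prior odds = posterior odds ÷ LR.
Posterior odds = 0.267/(1−0.267) = 0.3643. LR = 0.68/0.33 = 2.0606.
Prior odds = 0.3643/2.0606 = 0.1768, so P(H) = 0.1768/(1+0.1768) ≈ 0.15.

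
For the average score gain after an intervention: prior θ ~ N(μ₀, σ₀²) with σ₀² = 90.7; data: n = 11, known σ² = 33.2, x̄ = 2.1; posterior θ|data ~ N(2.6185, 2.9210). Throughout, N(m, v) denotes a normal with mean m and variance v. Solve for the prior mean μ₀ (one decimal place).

μ₀ = 18.2

With known observation variance, the Normal–Normal posterior has precision τ_n = τ₀ + n/σ² and mean μ_n = (τ₀μ₀ + (n/σ²)x̄)/τ_n.
Here τ₀ = 1/90.7 = 0.011025 and τ_data = 11/33.2 = 0.331325, so τ_n = 0.342350.
Rearranging for μ₀: μ₀ = (μ_n·τ_n − τ_data·x̄)/τ₀ = (2.6185·0.342350 − 0.331325·2.1) / 0.011025 = 0.200661/0.011025 ≈ 18.2.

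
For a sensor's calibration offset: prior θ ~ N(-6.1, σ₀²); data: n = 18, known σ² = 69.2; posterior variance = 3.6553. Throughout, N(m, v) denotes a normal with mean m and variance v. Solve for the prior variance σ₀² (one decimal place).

Posterior precision equals prior precision plus data precision: 1/σ_n² = 1/σ₀² + n/σ².
So 1/σ₀² = 1/3.6553 − 18/69.2 = 0.273575 − 0.260116 = 0.013459.
Hence σ₀² = 1/0.013459 ≈ 74.3.

σ₀² = 74.3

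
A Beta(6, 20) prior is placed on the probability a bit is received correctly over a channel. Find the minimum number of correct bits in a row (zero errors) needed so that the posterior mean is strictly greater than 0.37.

After k correct bits and 0 errors the posterior is Beta(6+k, 20), with mean (6+k)/(6+20+k).
Set (6+k)/(26+k) > 0.37 and solve: k > (0.37·26 − 6)/(1 − 0.37) = 5.746.
The smallest integer exceeding 5.746 is 6, and checking k=6: (12)/(32) = 0.3750 > 0.37.

k = 6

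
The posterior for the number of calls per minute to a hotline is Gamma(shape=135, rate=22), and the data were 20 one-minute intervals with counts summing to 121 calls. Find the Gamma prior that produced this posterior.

Gamma–Poisson conjugacy: posterior shape = α + Σxᵢ, posterior rate = β + n.
So α = 135 − 121 = 14 and β = 22 − 20 = 2.

Gamma(shape=14, rate=2)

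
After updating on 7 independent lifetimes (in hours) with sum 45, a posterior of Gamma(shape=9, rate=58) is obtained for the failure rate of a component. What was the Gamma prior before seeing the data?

For an exponential likelihood with a Gamma(α, β) prior on the rate, n observations with total T give posterior Gamma(α+n, β+T).
So α = 9 − 7 = 2 and β = 58 − 45 = 13.

Gamma(shape=2, rate=13)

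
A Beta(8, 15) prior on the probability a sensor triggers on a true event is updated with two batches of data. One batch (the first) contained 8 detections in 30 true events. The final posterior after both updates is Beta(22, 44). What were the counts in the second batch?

6 detections and 7 misses

Because Beta–binomial updating is additive in the counts, the combined data contributed (α_post−α_prior, β_post−β_prior) successes and failures.
Total across both batches: 22−8=14 detections, 44−15=29 misses.
Subtract the first batch: 14−8=6 detections and 29−22=7 misses.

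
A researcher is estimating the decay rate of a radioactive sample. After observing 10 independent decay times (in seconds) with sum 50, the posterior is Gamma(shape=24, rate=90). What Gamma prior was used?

Gamma–exponential conjugacy: posterior shape = α + n, posterior rate = β + Σtᵢ.
So α = 24 − 10 = 14 and β = 90 − 50 = 40.

Gamma(shape=14, rate=40)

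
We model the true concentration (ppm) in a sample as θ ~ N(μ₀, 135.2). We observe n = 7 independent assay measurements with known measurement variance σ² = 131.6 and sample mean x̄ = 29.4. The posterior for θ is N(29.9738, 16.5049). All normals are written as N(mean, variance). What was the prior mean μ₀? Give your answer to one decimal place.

With known observation variance, the Normal–Normal posterior has precision τ_n = τ₀ + n/σ² and mean μ_n = (τ₀μ₀ + (n/σ²)x̄)/τ_n.
Here τ₀ = 1/135.2 = 0.007396 and τ_data = 7/131.6 = 0.053191, so τ_n = 0.060587.
Rearranging for μ₀: μ₀ = (μ_n·τ_n − τ_data·x̄)/τ₀ = (29.9738·0.060587 − 0.053191·29.4) / 0.007396 = 0.252207/0.007396 ≈ 34.1.

μ₀ = 34.1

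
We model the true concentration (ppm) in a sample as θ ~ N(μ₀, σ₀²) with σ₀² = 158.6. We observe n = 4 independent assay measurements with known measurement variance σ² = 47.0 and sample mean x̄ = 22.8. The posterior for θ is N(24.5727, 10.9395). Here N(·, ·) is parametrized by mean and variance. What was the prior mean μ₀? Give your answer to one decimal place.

μ₀ = 48.5

The posterior mean is a precision-weighted average: μ_n = (τ₀μ₀ + τ_data·x̄)/(τ₀+τ_data), with τ₀=1/σ₀² and τ_data=n/σ².
Here τ₀ = 1/158.6 = 0.006305 and τ_data = 4/47.0 = 0.085106, so τ_n = 0.091411.
Rearranging for μ₀: μ₀ = (μ_n·τ_n − τ_data·x̄)/τ₀ = (24.5727·0.091411 − 0.085106·22.8) / 0.006305 = 0.305798/0.006305 ≈ 48.5.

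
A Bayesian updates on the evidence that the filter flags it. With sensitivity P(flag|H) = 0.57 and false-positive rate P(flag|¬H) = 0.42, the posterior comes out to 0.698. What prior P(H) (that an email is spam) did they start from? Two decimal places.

Bayes' rule in odds form gives O(H|E) = O(H)·[P(E|H)/P(E|¬H)], hence O(H) = O(H|E)/LR.
Posterior odds = 0.698/(1−0.698) = 2.3113. LR = 0.57/0.42 = 1.3571.
Prior odds = 2.3113/1.3571 = 1.7031, so P(H) = 1.7031/(1+1.7031) ≈ 0.63.

P(H) = 0.63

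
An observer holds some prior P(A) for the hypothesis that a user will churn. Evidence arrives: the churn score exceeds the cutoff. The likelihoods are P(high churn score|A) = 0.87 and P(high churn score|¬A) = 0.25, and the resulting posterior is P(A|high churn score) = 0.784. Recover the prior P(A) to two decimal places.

P(A) = 0.51

In odds form, posterior odds = prior odds × likelihood ratio, so prior odds = posterior odds ÷ LR.
Posterior odds = 0.784/(1−0.784) = 3.6296. LR = 0.87/0.25 = 3.4800.
Prior odds = 3.6296/3.4800 = 1.0430, so P(A) = 1.0430/(1+1.0430) ≈ 0.51.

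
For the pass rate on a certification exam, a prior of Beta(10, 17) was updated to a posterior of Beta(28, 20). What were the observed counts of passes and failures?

Beta is conjugate to the binomial likelihood: posterior = Beta(a+s, b+f).
So s = 28 − 10 = 18 and f = 20 − 17 = 3.

18 passes and 3 failures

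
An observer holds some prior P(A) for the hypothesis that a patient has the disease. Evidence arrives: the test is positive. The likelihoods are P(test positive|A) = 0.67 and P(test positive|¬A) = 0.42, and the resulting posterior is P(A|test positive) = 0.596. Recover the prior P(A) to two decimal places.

P(A) = 0.48

Bayes' rule in odds form gives O(A|E) = O(A)·[P(E|A)/P(E|¬A)], hence O(A) = O(A|E)/LR.
Posterior odds = 0.596/(1−0.596) = 1.4752. LR = 0.67/0.42 = 1.5952.
Prior odds = 1.4752/1.5952 = 0.9248, so P(A) = 0.9248/(1+0.9248) ≈ 0.48.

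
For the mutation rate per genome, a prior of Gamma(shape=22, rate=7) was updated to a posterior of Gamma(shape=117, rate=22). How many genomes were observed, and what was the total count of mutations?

A Gamma(α, β) prior (rate parametrization) on a Poisson rate with n observations summing to S gives posterior Gamma(α+S, β+n).
Matching: Σxᵢ = 117 − 22 = 95 and n = 22 − 7 = 15.

n = 15 genomes with total 95 mutations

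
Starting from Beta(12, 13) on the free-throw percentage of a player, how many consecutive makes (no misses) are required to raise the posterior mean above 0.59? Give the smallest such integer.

k = 7

After k makes and 0 misses the posterior is Beta(12+k, 13), with mean (12+k)/(12+13+k).
Set (12+k)/(25+k) > 0.59 and solve: k > (0.59·25 − 12)/(1 − 0.59) = 6.707.
The smallest integer exceeding 6.707 is 7, and checking k=7: (19)/(32) = 0.5938 > 0.59.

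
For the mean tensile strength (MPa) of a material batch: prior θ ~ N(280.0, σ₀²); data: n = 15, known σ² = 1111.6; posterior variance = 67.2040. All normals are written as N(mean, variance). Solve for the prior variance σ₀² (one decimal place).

For the Normal–Normal model with known σ², precisions add: τ_n = τ₀ + n/σ².
So 1/σ₀² = 1/67.2040 − 15/1111.6 = 0.014880 − 0.013494 = 0.001386.
Hence σ₀² = 1/0.001386 ≈ 721.5.

σ₀² = 721.5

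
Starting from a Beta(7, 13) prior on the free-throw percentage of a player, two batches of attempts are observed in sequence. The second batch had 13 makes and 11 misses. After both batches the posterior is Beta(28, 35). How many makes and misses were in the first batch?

8 makes and 11 misses

Because Beta–binomial updating is additive in the counts, the combined data contributed (α_post−α_prior, β_post−β_prior) successes and failures.
Total across both batches: 28−7=21 makes, 35−13=22 misses.
Subtract the second batch: 21−13=8 makes and 22−11=11 misses.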